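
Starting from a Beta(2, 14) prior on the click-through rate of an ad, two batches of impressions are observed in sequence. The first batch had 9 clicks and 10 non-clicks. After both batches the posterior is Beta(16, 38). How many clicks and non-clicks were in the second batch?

Because Beta–binomial updating is additive in the counts, the combined data contributed (α_post−α_prior, β_post−β_prior) successes and failures.
Total across both batches: 16−2=14 clicks, 38−14=24 non-clicks.
Subtract the first batch: 14−9=5 clicks and 24−10=14 non-clicks.

5 clicks and 14 non-clicks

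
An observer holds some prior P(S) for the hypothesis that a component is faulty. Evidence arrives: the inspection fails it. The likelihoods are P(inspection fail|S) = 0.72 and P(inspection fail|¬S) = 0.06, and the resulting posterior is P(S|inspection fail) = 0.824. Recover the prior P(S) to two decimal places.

In odds form, posterior odds = prior odds × likelihood ratio, so prior odds = posterior odds ÷ LR.
Posterior odds = 0.824/(1−0.824) = 4.6818. LR = 0.72/0.06 = 12.0000.
Prior odds = 4.6818/12.0000 = 0.3901, so P(S) = 0.3901/(1+0.3901) ≈ 0.28.

P(S) = 0.28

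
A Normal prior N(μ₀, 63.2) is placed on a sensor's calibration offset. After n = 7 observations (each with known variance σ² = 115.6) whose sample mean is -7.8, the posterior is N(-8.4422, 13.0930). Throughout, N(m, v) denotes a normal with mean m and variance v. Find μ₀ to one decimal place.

With known observation variance, the Normal–Normal posterior has precision τ_n = τ₀ + n/σ² and mean μ_n = (τ₀μ₀ + (n/σ²)x̄)/τ_n.
Here τ₀ = 1/63.2 = 0.015823 and τ_data = 7/115.6 = 0.060554, so τ_n = 0.076377.
Rearranging for μ₀: μ₀ = (μ_n·τ_n − τ_data·x̄)/τ₀ = (-8.4422·0.076377 − 0.060554·-7.8) / 0.015823 = -0.172469/0.015823 ≈ -10.9.

μ₀ = -10.9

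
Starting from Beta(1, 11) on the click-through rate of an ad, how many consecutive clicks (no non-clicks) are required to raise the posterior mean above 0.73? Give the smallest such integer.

k = 29

After k clicks and 0 non-clicks the posterior is Beta(1+k, 11), with mean (1+k)/(1+11+k).
Set (1+k)/(12+k) > 0.73 and solve: k > (0.73·12 − 1)/(1 − 0.73) = 28.741.
The smallest integer exceeding 28.741 is 29, and checking k=29: (30)/(41) = 0.7317 > 0.73.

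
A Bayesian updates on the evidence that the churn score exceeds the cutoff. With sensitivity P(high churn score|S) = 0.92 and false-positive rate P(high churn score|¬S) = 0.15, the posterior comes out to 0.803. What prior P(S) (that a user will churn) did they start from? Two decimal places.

Bayes' rule in odds form gives O(S|E) = O(S)·[P(E|S)/P(E|¬S)], hence O(S) = O(S|E)/LR.
Posterior odds = 0.803/(1−0.803) = 4.0761. LR = 0.92/0.15 = 6.1333.
Prior odds = 4.0761/6.1333 = 0.6646, so P(S) = 0.6646/(1+0.6646) ≈ 0.40.

P(S) = 0.40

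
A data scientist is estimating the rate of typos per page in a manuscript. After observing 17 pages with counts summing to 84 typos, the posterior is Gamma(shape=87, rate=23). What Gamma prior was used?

A Gamma(α, β) prior (rate parametrization) on a Poisson rate with n observations summing to S gives posterior Gamma(α+S, β+n).
So α = 87 − 84 = 3 and β = 23 − 17 = 6.

Gamma(shape=3, rate=6)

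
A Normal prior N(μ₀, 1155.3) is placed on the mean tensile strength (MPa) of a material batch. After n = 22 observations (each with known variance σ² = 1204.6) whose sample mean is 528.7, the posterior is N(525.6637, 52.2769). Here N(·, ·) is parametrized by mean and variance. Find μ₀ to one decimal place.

The posterior mean is a precision-weighted average: μ_n = (τ₀μ₀ + τ_data·x̄)/(τ₀+τ_data), with τ₀=1/σ₀² and τ_data=n/σ².
Here τ₀ = 1/1155.3 = 0.000866 and τ_data = 22/1204.6 = 0.018263, so τ_n = 0.019129.
Rearranging for μ₀: μ₀ = (μ_n·τ_n − τ_data·x̄)/τ₀ = (525.6637·0.019129 − 0.018263·528.7) / 0.000866 = 0.399773/0.000866 ≈ 461.6.

μ₀ = 461.6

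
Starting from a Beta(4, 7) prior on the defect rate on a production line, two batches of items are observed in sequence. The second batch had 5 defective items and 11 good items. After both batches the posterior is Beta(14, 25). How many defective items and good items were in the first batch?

Sequential conjugate updates are equivalent to a single update on the pooled data, so total successes = posterior α − prior α and total failures = posterior β − prior β.
Total across both batches: 14−4=10 defective items, 25−7=18 good items.
Subtract the second batch: 10−5=5 defective items and 18−11=7 good items.

5 defective items and 7 good items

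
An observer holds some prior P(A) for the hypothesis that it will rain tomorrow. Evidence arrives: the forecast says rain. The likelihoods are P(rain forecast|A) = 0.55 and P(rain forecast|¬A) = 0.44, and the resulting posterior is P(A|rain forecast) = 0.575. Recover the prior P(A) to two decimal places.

P(A) = 0.52

In odds form, posterior odds = prior odds × likelihood ratio, so prior odds = posterior odds ÷ LR.
Posterior odds = 0.575/(1−0.575) = 1.3529. LR = 0.55/0.44 = 1.2500.
Prior odds = 1.3529/1.2500 = 1.0823, so P(A) = 1.0823/(1+1.0823) ≈ 0.52.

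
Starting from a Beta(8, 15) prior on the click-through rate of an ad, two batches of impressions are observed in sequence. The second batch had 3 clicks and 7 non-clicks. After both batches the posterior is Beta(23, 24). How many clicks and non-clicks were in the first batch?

Sequential conjugate updates are equivalent to a single update on the pooled data, so total successes = posterior α − prior α and total failures = posterior β − prior β.
Total across both batches: 23−8=15 clicks, 24−15=9 non-clicks.
Subtract the second batch: 15−3=12 clicks and 9−7=2 non-clicks.

12 clicks and 2 non-clicks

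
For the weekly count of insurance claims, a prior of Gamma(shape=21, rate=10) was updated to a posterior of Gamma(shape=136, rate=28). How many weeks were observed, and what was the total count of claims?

n = 18 weeks with total 115 claims

Gamma–Poisson conjugacy: posterior shape = α + Σxᵢ, posterior rate = β + n.
Matching: Σxᵢ = 136 − 21 = 115 and n = 28 − 10 = 18.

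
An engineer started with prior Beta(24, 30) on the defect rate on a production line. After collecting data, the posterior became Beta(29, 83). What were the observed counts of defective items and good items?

Under Beta–binomial conjugacy the posterior parameters are (α+s, β+f).
So s = 29 − 24 = 5 and f = 83 − 30 = 53.

5 defective items and 53 good items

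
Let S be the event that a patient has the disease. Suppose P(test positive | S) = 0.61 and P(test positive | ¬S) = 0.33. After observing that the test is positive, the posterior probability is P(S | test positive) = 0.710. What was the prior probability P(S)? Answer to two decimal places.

Bayes' rule in odds form gives O(S|E) = O(S)·[P(E|S)/P(E|¬S)], hence O(S) = O(S|E)/LR.
Posterior odds = 0.710/(1−0.710) = 2.4483. LR = 0.61/0.33 = 1.8485.
Prior odds = 2.4483/1.8485 = 1.3245, so P(S) = 1.3245/(1+1.3245) ≈ 0.57.

P(S) = 0.57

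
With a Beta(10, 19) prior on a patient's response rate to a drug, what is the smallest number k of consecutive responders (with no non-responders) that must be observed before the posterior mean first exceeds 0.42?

After k responders and 0 non-responders the posterior is Beta(10+k, 19), with mean (10+k)/(10+19+k).
Set (10+k)/(29+k) > 0.42 and solve: k > (0.42·29 − 10)/(1 − 0.42) = 3.759.
The smallest integer exceeding 3.759 is 4, and checking k=4: (14)/(33) = 0.4242 > 0.42.

k = 4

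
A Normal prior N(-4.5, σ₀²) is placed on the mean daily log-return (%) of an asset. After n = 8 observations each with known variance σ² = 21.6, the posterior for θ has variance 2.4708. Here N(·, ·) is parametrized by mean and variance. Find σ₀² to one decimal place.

σ₀² = 29.1

For the Normal–Normal model with known σ², precisions add: τ_n = τ₀ + n/σ².
So 1/σ₀² = 1/2.4708 − 8/21.6 = 0.404727 − 0.370370 = 0.034357.
Hence σ₀² = 1/0.034357 ≈ 29.1.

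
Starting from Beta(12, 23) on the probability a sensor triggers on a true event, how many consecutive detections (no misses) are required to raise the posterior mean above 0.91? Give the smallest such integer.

After k detections and 0 misses the posterior is Beta(12+k, 23), with mean (12+k)/(12+23+k).
Set (12+k)/(35+k) > 0.91 and solve: k > (0.91·35 − 12)/(1 − 0.91) = 220.556.
The smallest integer exceeding 220.556 is 221.

k = 221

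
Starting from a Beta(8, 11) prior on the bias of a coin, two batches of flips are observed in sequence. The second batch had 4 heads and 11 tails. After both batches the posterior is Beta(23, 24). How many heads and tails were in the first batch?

11 heads and 2 tails

Sequential conjugate updates are equivalent to a single update on the pooled data, so total successes = posterior α − prior α and total failures = posterior β − prior β.
Total across both batches: 23−8=15 heads, 24−11=13 tails.
Subtract the second batch: 15−4=11 heads and 13−11=2 tails.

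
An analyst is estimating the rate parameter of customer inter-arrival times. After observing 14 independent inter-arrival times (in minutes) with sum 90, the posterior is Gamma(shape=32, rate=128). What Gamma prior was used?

For an exponential likelihood with a Gamma(α, β) prior on the rate, n observations with total T give posterior Gamma(α+n, β+T).
So α = 32 − 14 = 18 and β = 128 − 90 = 38.

Gamma(shape=18, rate=38)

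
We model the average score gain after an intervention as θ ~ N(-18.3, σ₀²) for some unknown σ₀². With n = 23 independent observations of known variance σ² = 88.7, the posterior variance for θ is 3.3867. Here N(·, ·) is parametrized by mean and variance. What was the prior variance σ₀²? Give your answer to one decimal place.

Posterior precision equals prior precision plus data precision: 1/σ_n² = 1/σ₀² + n/σ².
So 1/σ₀² = 1/3.3867 − 23/88.7 = 0.295273 − 0.259301 = 0.035972.
Hence σ₀² = 1/0.035972 ≈ 27.8.

σ₀² = 27.8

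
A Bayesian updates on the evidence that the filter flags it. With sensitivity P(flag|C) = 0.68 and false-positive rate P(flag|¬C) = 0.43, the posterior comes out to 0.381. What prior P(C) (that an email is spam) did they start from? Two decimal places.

P(C) = 0.28

Bayes' rule in odds form gives O(C|E) = O(C)·[P(E|C)/P(E|¬C)], hence O(C) = O(C|E)/LR.
Posterior odds = 0.381/(1−0.381) = 0.6155. LR = 0.68/0.43 = 1.5814.
Prior odds = 0.6155/1.5814 = 0.3892, so P(C) = 0.3892/(1+0.3892) ≈ 0.28.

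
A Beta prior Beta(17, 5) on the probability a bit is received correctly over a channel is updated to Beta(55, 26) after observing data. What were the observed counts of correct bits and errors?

Under Beta–binomial conjugacy the posterior parameters are (α+s, β+f).
So s = 55 − 17 = 38 and f = 26 − 5 = 21.

38 correct bits and 21 errors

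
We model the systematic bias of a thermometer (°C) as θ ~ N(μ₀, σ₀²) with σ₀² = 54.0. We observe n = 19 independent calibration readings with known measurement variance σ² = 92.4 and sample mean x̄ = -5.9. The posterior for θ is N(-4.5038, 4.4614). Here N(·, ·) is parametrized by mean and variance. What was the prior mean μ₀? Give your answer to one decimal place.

The posterior mean is a precision-weighted average: μ_n = (τ₀μ₀ + τ_data·x̄)/(τ₀+τ_data), with τ₀=1/σ₀² and τ_data=n/σ².
Here τ₀ = 1/54.0 = 0.018519 and τ_data = 19/92.4 = 0.205628, so τ_n = 0.224147.
Rearranging for μ₀: μ₀ = (μ_n·τ_n − τ_data·x̄)/τ₀ = (-4.5038·0.224147 − 0.205628·-5.9) / 0.018519 = 0.203692/0.018519 ≈ 11.0.

μ₀ = 11.0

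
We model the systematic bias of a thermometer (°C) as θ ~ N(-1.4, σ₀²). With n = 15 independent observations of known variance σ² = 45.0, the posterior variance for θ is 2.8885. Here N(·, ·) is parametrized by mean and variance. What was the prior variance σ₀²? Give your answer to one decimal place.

Posterior precision equals prior precision plus data precision: 1/σ_n² = 1/σ₀² + n/σ².
So 1/σ₀² = 1/2.8885 − 15/45.0 = 0.346200 − 0.333333 = 0.012867.
Hence σ₀² = 1/0.012867 ≈ 77.7.

σ₀² = 77.7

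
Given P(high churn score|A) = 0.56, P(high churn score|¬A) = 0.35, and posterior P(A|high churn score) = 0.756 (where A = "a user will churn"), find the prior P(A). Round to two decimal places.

Bayes' rule in odds form gives O(A|E) = O(A)·[P(E|A)/P(E|¬A)], hence O(A) = O(A|E)/LR.
Posterior odds = 0.756/(1−0.756) = 3.0984. LR = 0.56/0.35 = 1.6000.
Prior odds = 3.0984/1.6000 = 1.9365, so P(A) = 1.9365/(1+1.9365) ≈ 0.66.

P(A) = 0.66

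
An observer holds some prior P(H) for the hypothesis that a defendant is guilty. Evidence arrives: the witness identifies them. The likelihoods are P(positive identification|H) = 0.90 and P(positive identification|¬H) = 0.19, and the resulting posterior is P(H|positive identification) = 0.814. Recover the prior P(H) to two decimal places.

Bayes' rule in odds form gives O(H|E) = O(H)·[P(E|H)/P(E|¬H)], hence O(H) = O(H|E)/LR.
Posterior odds = 0.814/(1−0.814) = 4.3763. LR = 0.90/0.19 = 4.7368.
Prior odds = 4.3763/4.7368 = 0.9239, so P(H) = 0.9239/(1+0.9239) ≈ 0.48.

P(H) = 0.48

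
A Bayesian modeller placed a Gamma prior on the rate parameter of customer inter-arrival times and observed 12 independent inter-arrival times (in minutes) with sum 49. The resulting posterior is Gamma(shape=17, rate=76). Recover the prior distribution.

Gamma(shape=5, rate=27)

Gamma–exponential conjugacy: posterior shape = α + n, posterior rate = β + Σtᵢ.
So α = 17 − 12 = 5 and β = 76 − 49 = 27.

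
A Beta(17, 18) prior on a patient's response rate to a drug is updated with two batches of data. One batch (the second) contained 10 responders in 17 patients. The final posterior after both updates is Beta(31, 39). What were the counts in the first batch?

4 responders and 14 non-responders

Sequential conjugate updates are equivalent to a single update on the pooled data, so total successes = posterior α − prior α and total failures = posterior β − prior β.
Total across both batches: 31−17=14 responders, 39−18=21 non-responders.
Subtract the second batch: 14−10=4 responders and 21−7=14 non-responders.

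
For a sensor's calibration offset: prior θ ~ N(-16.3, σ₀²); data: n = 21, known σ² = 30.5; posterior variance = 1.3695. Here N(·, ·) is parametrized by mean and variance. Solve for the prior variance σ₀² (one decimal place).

σ₀² = 24.0

Posterior precision equals prior precision plus data precision: 1/σ_n² = 1/σ₀² + n/σ².
So 1/σ₀² = 1/1.3695 − 21/30.5 = 0.730194 − 0.688525 = 0.041669.
Hence σ₀² = 1/0.041669 ≈ 24.0.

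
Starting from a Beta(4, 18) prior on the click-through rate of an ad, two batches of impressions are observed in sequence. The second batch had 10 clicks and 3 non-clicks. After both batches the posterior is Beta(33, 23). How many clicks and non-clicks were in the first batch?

19 clicks and 2 non-clicks

Because Beta–binomial updating is additive in the counts, the combined data contributed (α_post−α_prior, β_post−β_prior) successes and failures.
Total across both batches: 33−4=29 clicks, 23−18=5 non-clicks.
Subtract the second batch: 29−10=19 clicks and 5−3=2 non-clicks.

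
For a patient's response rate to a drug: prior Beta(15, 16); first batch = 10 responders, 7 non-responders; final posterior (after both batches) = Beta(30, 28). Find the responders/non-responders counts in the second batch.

Because Beta–binomial updating is additive in the counts, the combined data contributed (α_post−α_prior, β_post−β_prior) successes and failures.
Total across both batches: 30−15=15 responders, 28−16=12 non-responders.
Subtract the first batch: 15−10=5 responders and 12−7=5 non-responders.

5 responders and 5 non-responders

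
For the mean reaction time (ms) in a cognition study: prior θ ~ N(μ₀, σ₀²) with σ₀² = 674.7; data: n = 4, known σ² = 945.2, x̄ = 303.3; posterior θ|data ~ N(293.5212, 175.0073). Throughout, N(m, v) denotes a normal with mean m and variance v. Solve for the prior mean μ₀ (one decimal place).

With known observation variance, the Normal–Normal posterior has precision τ_n = τ₀ + n/σ² and mean μ_n = (τ₀μ₀ + (n/σ²)x̄)/τ_n.
Here τ₀ = 1/674.7 = 0.001482 and τ_data = 4/945.2 = 0.004232, so τ_n = 0.005714.
Rearranging for μ₀: μ₀ = (μ_n·τ_n − τ_data·x̄)/τ₀ = (293.5212·0.005714 − 0.004232·303.3) / 0.001482 = 0.393615/0.001482 ≈ 265.6.

μ₀ = 265.6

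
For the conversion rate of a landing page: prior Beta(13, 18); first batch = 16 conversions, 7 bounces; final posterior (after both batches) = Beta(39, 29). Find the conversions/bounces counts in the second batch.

Because Beta–binomial updating is additive in the counts, the combined data contributed (α_post−α_prior, β_post−β_prior) successes and failures.
Total across both batches: 39−13=26 conversions, 29−18=11 bounces.
Subtract the first batch: 26−16=10 conversions and 11−7=4 bounces.

10 conversions and 4 bounces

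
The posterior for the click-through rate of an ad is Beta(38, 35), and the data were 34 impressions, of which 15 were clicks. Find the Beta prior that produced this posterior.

Beta(23, 16)

Beta is conjugate to the binomial likelihood: posterior = Beta(a+s, b+f).
Subtract the data counts: 38−15=23, 35−19=16.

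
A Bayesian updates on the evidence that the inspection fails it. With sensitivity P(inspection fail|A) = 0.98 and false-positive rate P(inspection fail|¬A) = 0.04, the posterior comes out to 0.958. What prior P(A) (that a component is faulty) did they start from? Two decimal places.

P(A) = 0.48

Bayes' rule in odds form gives O(A|E) = O(A)·[P(E|A)/P(E|¬A)], hence O(A) = O(A|E)/LR.
Posterior odds = 0.958/(1−0.958) = 22.8095. LR = 0.98/0.04 = 24.5000.
Prior odds = 22.8095/24.5000 = 0.9310, so P(A) = 0.9310/(1+0.9310) ≈ 0.48.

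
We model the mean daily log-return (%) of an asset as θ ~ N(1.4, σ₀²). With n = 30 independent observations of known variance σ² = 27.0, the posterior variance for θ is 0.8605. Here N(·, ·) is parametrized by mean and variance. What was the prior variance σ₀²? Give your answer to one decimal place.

Posterior precision equals prior precision plus data precision: 1/σ_n² = 1/σ₀² + n/σ².
So 1/σ₀² = 1/0.8605 − 30/27.0 = 1.162115 − 1.111111 = 0.051004.
Hence σ₀² = 1/0.051004 ≈ 19.6.

σ₀² = 19.6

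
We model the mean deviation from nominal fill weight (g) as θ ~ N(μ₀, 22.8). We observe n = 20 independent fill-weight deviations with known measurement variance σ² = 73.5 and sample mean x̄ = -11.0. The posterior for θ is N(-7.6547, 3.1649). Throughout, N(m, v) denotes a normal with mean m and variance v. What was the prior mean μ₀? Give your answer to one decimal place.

The posterior mean is a precision-weighted average: μ_n = (τ₀μ₀ + τ_data·x̄)/(τ₀+τ_data), with τ₀=1/σ₀² and τ_data=n/σ².
Here τ₀ = 1/22.8 = 0.043860 and τ_data = 20/73.5 = 0.272109, so τ_n = 0.315969.
Rearranging for μ₀: μ₀ = (μ_n·τ_n − τ_data·x̄)/τ₀ = (-7.6547·0.315969 − 0.272109·-11.0) / 0.043860 = 0.574551/0.043860 ≈ 13.1.

μ₀ = 13.1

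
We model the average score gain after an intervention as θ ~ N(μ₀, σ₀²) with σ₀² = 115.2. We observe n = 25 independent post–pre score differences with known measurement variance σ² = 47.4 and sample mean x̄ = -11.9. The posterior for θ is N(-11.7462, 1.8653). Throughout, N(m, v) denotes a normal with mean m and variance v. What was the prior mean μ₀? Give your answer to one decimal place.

The posterior mean is a precision-weighted average: μ_n = (τ₀μ₀ + τ_data·x̄)/(τ₀+τ_data), with τ₀=1/σ₀² and τ_data=n/σ².
Here τ₀ = 1/115.2 = 0.008681 and τ_data = 25/47.4 = 0.527426, so τ_n = 0.536107.
Rearranging for μ₀: μ₀ = (μ_n·τ_n − τ_data·x̄)/τ₀ = (-11.7462·0.536107 − 0.527426·-11.9) / 0.008681 = -0.020851/0.008681 ≈ -2.4.

μ₀ = -2.4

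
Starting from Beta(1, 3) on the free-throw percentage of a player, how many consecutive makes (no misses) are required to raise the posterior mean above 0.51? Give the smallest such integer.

k = 3

After k makes and 0 misses the posterior is Beta(1+k, 3), with mean (1+k)/(1+3+k).
Set (1+k)/(4+k) > 0.51 and solve: k > (0.51·4 − 1)/(1 − 0.51) = 2.122.
The smallest integer exceeding 2.122 is 3, and checking k=3: (4)/(7) = 0.5714 > 0.51.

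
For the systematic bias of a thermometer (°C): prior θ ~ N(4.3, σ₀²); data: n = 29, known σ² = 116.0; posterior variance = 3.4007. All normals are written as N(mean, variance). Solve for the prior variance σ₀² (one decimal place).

Posterior precision equals prior precision plus data precision: 1/σ_n² = 1/σ₀² + n/σ².
So 1/σ₀² = 1/3.4007 − 29/116.0 = 0.294057 − 0.250000 = 0.044057.
Hence σ₀² = 1/0.044057 ≈ 22.7.

σ₀² = 22.7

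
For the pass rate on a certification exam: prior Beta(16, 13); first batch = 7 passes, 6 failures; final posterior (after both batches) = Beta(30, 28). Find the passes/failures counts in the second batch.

Sequential conjugate updates are equivalent to a single update on the pooled data, so total successes = posterior α − prior α and total failures = posterior β − prior β.
Total across both batches: 30−16=14 passes, 28−13=15 failures.
Subtract the first batch: 14−7=7 passes and 15−6=9 failures.

7 passes and 9 failures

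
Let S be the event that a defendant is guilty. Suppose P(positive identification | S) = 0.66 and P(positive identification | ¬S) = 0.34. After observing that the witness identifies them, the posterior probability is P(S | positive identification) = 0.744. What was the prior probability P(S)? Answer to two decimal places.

In odds form, posterior odds = prior odds × likelihood ratio, so prior odds = posterior odds ÷ LR.
Posterior odds = 0.744/(1−0.744) = 2.9062. LR = 0.66/0.34 = 1.9412.
Prior odds = 2.9062/1.9412 = 1.4971, so P(S) = 1.4971/(1+1.4971) ≈ 0.60.

P(S) = 0.60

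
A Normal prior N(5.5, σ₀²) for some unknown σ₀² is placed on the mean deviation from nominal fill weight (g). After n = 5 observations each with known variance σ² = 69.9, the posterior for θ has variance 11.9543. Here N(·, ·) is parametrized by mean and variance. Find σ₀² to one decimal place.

σ₀² = 82.5

For the Normal–Normal model with known σ², precisions add: τ_n = τ₀ + n/σ².
So 1/σ₀² = 1/11.9543 − 5/69.9 = 0.083652 − 0.071531 = 0.012121.
Hence σ₀² = 1/0.012121 ≈ 82.5.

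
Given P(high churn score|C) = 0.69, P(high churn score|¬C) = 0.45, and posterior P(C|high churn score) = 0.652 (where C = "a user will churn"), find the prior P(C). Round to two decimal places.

In odds form, posterior odds = prior odds × likelihood ratio, so prior odds = posterior odds ÷ LR.
Posterior odds = 0.652/(1−0.652) = 1.8736. LR = 0.69/0.45 = 1.5333.
Prior odds = 1.8736/1.5333 = 1.2219, so P(C) = 1.2219/(1+1.2219) ≈ 0.55.

P(C) = 0.55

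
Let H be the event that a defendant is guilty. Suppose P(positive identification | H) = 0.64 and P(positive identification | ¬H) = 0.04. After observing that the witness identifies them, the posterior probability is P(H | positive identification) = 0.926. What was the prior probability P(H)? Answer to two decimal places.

P(H) = 0.44

Bayes' rule in odds form gives O(H|E) = O(H)·[P(E|H)/P(E|¬H)], hence O(H) = O(H|E)/LR.
Posterior odds = 0.926/(1−0.926) = 12.5135. LR = 0.64/0.04 = 16.0000.
Prior odds = 12.5135/16.0000 = 0.7821, so P(H) = 0.7821/(1+0.7821) ≈ 0.44.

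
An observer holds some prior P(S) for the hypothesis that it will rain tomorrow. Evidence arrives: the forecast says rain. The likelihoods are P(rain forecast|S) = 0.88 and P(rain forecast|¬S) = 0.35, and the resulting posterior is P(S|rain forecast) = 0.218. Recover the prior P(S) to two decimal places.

Bayes' rule in odds form gives O(S|E) = O(S)·[P(E|S)/P(E|¬S)], hence O(S) = O(S|E)/LR.
Posterior odds = 0.218/(1−0.218) = 0.2788. LR = 0.88/0.35 = 2.5143.
Prior odds = 0.2788/2.5143 = 0.1109, so P(S) = 0.1109/(1+0.1109) ≈ 0.10.

P(S) = 0.10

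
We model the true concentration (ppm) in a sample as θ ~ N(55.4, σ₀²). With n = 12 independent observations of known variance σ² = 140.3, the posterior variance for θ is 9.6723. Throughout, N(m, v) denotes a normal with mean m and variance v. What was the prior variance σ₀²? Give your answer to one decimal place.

σ₀² = 56.0

For the Normal–Normal model with known σ², precisions add: τ_n = τ₀ + n/σ².
So 1/σ₀² = 1/9.6723 − 12/140.3 = 0.103388 − 0.085531 = 0.017857.
Hence σ₀² = 1/0.017857 ≈ 56.0.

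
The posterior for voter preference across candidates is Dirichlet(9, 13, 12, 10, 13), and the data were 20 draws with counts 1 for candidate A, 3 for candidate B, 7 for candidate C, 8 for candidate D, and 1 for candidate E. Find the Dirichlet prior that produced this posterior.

Dirichlet(8, 10, 5, 2, 12)

For a Dirichlet(α) prior with multinomial counts c, the posterior is Dirichlet(α + c) componentwise.
Subtract each count from the matching posterior parameter: 9−1=8, 13−3=10, 12−7=5, 10−8=2, 13−1=12.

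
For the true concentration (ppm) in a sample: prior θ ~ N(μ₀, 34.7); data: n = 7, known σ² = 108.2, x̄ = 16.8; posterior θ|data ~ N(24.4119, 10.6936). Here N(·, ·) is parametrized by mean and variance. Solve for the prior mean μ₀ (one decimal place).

The posterior mean is a precision-weighted average: μ_n = (τ₀μ₀ + τ_data·x̄)/(τ₀+τ_data), with τ₀=1/σ₀² and τ_data=n/σ².
Here τ₀ = 1/34.7 = 0.028818 and τ_data = 7/108.2 = 0.064695, so τ_n = 0.093513.
Rearranging for μ₀: μ₀ = (μ_n·τ_n − τ_data·x̄)/τ₀ = (24.4119·0.093513 − 0.064695·16.8) / 0.028818 = 1.195954/0.028818 ≈ 41.5.

μ₀ = 41.5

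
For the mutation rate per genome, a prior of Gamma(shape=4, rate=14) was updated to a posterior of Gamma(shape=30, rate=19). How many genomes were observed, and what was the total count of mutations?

n = 5 genomes with total 26 mutations

A Gamma(α, β) prior (rate parametrization) on a Poisson rate with n observations summing to S gives posterior Gamma(α+S, β+n).
Matching: Σxᵢ = 30 − 4 = 26 and n = 19 − 14 = 5.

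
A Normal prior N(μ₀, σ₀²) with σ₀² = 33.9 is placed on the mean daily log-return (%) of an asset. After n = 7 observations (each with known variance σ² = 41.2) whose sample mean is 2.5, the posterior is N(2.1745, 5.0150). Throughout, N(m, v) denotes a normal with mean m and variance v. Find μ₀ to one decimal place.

μ₀ = 0.3

The posterior mean is a precision-weighted average: μ_n = (τ₀μ₀ + τ_data·x̄)/(τ₀+τ_data), with τ₀=1/σ₀² and τ_data=n/σ².
Here τ₀ = 1/33.9 = 0.029499 and τ_data = 7/41.2 = 0.169903, so τ_n = 0.199402.
Rearranging for μ₀: μ₀ = (μ_n·τ_n − τ_data·x̄)/τ₀ = (2.1745·0.199402 − 0.169903·2.5) / 0.029499 = 0.008842/0.029499 ≈ 0.3.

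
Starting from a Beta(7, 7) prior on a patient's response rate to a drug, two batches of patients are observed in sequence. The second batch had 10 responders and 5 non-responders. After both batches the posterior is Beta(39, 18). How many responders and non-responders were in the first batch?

22 responders and 6 non-responders

Because Beta–binomial updating is additive in the counts, the combined data contributed (α_post−α_prior, β_post−β_prior) successes and failures.
Total across both batches: 39−7=32 responders, 18−7=11 non-responders.
Subtract the second batch: 32−10=22 responders and 11−5=6 non-responders.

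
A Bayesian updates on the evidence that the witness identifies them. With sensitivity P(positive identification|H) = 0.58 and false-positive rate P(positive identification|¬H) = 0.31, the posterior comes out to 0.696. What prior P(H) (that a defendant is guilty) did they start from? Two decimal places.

P(H) = 0.55

In odds form, posterior odds = prior odds × likelihood ratio, so prior odds = posterior odds ÷ LR.
Posterior odds = 0.696/(1−0.696) = 2.2895. LR = 0.58/0.31 = 1.8710.
Prior odds = 2.2895/1.8710 = 1.2237, so P(H) = 1.2237/(1+1.2237) ≈ 0.55.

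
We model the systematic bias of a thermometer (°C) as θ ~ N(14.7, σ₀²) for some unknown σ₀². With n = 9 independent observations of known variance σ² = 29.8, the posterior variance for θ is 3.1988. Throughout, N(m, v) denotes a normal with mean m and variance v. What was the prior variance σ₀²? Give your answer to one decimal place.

Posterior precision equals prior precision plus data precision: 1/σ_n² = 1/σ₀² + n/σ².
So 1/σ₀² = 1/3.1988 − 9/29.8 = 0.312617 − 0.302013 = 0.010604.
Hence σ₀² = 1/0.010604 ≈ 94.3.

σ₀² = 94.3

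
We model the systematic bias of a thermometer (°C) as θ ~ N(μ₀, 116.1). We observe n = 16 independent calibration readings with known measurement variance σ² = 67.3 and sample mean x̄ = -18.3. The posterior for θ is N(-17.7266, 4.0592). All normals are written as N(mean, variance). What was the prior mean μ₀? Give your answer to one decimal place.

With known observation variance, the Normal–Normal posterior has precision τ_n = τ₀ + n/σ² and mean μ_n = (τ₀μ₀ + (n/σ²)x̄)/τ_n.
Here τ₀ = 1/116.1 = 0.008613 and τ_data = 16/67.3 = 0.237741, so τ_n = 0.246354.
Rearranging for μ₀: μ₀ = (μ_n·τ_n − τ_data·x̄)/τ₀ = (-17.7266·0.246354 − 0.237741·-18.3) / 0.008613 = -0.016359/0.008613 ≈ -1.9.

μ₀ = -1.9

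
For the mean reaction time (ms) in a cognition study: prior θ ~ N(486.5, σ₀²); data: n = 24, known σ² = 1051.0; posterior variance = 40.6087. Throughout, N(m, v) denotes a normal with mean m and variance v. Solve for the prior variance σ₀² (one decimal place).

σ₀² = 558.7

Posterior precision equals prior precision plus data precision: 1/σ_n² = 1/σ₀² + n/σ².
So 1/σ₀² = 1/40.6087 − 24/1051.0 = 0.024625 − 0.022835 = 0.001790.
Hence σ₀² = 1/0.001790 ≈ 558.7.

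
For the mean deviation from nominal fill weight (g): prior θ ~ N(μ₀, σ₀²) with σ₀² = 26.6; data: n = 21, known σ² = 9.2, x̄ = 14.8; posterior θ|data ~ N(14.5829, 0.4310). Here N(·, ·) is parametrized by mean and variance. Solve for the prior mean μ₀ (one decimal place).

μ₀ = 1.4

With known observation variance, the Normal–Normal posterior has precision τ_n = τ₀ + n/σ² and mean μ_n = (τ₀μ₀ + (n/σ²)x̄)/τ_n.
Here τ₀ = 1/26.6 = 0.037594 and τ_data = 21/9.2 = 2.282609, so τ_n = 2.320203.
Rearranging for μ₀: μ₀ = (μ_n·τ_n − τ_data·x̄)/τ₀ = (14.5829·2.320203 − 2.282609·14.8) / 0.037594 = 0.052675/0.037594 ≈ 1.4.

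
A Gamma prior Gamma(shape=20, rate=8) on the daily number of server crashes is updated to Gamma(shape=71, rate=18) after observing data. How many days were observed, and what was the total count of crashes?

A Gamma(α, β) prior (rate parametrization) on a Poisson rate with n observations summing to S gives posterior Gamma(α+S, β+n).
Matching: Σxᵢ = 71 − 20 = 51 and n = 18 − 8 = 10.

n = 10 days with total 51 crashes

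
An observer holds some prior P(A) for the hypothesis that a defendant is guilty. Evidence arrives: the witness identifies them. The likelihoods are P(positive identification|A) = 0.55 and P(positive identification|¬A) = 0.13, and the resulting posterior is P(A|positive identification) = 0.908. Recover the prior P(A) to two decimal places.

In odds form, posterior odds = prior odds × likelihood ratio, so prior odds = posterior odds ÷ LR.
Posterior odds = 0.908/(1−0.908) = 9.8696. LR = 0.55/0.13 = 4.2308.
Prior odds = 9.8696/4.2308 = 2.3328, so P(A) = 2.3328/(1+2.3328) ≈ 0.70.

P(A) = 0.70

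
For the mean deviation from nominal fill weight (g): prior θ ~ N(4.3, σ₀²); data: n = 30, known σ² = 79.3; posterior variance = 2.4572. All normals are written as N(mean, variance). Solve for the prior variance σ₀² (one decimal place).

σ₀² = 34.9

Posterior precision equals prior precision plus data precision: 1/σ_n² = 1/σ₀² + n/σ².
So 1/σ₀² = 1/2.4572 − 30/79.3 = 0.406967 − 0.378310 = 0.028657.
Hence σ₀² = 1/0.028657 ≈ 34.9.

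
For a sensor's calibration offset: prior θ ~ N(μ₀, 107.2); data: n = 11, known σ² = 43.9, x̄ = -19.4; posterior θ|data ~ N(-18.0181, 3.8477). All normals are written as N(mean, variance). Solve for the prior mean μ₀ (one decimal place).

μ₀ = 19.1

The posterior mean is a precision-weighted average: μ_n = (τ₀μ₀ + τ_data·x̄)/(τ₀+τ_data), with τ₀=1/σ₀² and τ_data=n/σ².
Here τ₀ = 1/107.2 = 0.009328 and τ_data = 11/43.9 = 0.250569, so τ_n = 0.259897.
Rearranging for μ₀: μ₀ = (μ_n·τ_n − τ_data·x̄)/τ₀ = (-18.0181·0.259897 − 0.250569·-19.4) / 0.009328 = 0.178188/0.009328 ≈ 19.1.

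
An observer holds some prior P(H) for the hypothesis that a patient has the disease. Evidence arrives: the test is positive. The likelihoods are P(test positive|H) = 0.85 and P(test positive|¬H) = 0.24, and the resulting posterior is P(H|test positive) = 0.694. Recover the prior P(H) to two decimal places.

P(H) = 0.39

Bayes' rule in odds form gives O(H|E) = O(H)·[P(E|H)/P(E|¬H)], hence O(H) = O(H|E)/LR.
Posterior odds = 0.694/(1−0.694) = 2.2680. LR = 0.85/0.24 = 3.5417.
Prior odds = 2.2680/3.5417 = 0.6404, so P(H) = 0.6404/(1+0.6404) ≈ 0.39.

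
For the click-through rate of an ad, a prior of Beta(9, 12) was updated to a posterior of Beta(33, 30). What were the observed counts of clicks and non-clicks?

A Beta(a, b) prior with s successes and f failures in binomial data gives a Beta(a+s, b+f) posterior.
So s = 33 − 9 = 24 and f = 30 − 12 = 18.

24 clicks and 18 non-clicks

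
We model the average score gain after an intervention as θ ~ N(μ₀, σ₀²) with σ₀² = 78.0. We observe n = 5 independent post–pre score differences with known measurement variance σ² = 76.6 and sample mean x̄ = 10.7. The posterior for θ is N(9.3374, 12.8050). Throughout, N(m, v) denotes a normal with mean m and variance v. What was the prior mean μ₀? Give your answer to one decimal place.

μ₀ = 2.4

The posterior mean is a precision-weighted average: μ_n = (τ₀μ₀ + τ_data·x̄)/(τ₀+τ_data), with τ₀=1/σ₀² and τ_data=n/σ².
Here τ₀ = 1/78.0 = 0.012821 and τ_data = 5/76.6 = 0.065274, so τ_n = 0.078095.
Rearranging for μ₀: μ₀ = (μ_n·τ_n − τ_data·x̄)/τ₀ = (9.3374·0.078095 − 0.065274·10.7) / 0.012821 = 0.030772/0.012821 ≈ 2.4.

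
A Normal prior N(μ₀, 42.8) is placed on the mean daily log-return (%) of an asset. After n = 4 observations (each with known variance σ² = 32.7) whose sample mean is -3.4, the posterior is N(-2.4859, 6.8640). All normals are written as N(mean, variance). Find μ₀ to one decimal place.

With known observation variance, the Normal–Normal posterior has precision τ_n = τ₀ + n/σ² and mean μ_n = (τ₀μ₀ + (n/σ²)x̄)/τ_n.
Here τ₀ = 1/42.8 = 0.023364 and τ_data = 4/32.7 = 0.122324, so τ_n = 0.145688.
Rearranging for μ₀: μ₀ = (μ_n·τ_n − τ_data·x̄)/τ₀ = (-2.4859·0.145688 − 0.122324·-3.4) / 0.023364 = 0.053736/0.023364 ≈ 2.3.

μ₀ = 2.3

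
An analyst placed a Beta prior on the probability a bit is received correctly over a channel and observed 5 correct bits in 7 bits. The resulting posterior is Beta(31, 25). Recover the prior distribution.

Beta(26, 23)

Under Beta–binomial conjugacy the posterior parameters are (a+s, b+f).
Subtract the data counts: 31−5=26, 25−2=23.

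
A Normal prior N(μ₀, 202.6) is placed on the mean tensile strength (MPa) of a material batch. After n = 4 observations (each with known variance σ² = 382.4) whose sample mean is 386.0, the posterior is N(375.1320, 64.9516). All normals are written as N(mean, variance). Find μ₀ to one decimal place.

μ₀ = 352.1

The posterior mean is a precision-weighted average: μ_n = (τ₀μ₀ + τ_data·x̄)/(τ₀+τ_data), with τ₀=1/σ₀² and τ_data=n/σ².
Here τ₀ = 1/202.6 = 0.004936 and τ_data = 4/382.4 = 0.010460, so τ_n = 0.015396.
Rearranging for μ₀: μ₀ = (μ_n·τ_n − τ_data·x̄)/τ₀ = (375.1320·0.015396 − 0.010460·386.0) / 0.004936 = 1.737972/0.004936 ≈ 352.1.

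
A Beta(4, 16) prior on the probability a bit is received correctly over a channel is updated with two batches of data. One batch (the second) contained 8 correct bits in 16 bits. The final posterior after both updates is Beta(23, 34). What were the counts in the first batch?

11 correct bits and 10 errors

Because Beta–binomial updating is additive in the counts, the combined data contributed (α_post−α_prior, β_post−β_prior) successes and failures.
Total across both batches: 23−4=19 correct bits, 34−16=18 errors.
Subtract the second batch: 19−8=11 correct bits and 18−8=10 errors.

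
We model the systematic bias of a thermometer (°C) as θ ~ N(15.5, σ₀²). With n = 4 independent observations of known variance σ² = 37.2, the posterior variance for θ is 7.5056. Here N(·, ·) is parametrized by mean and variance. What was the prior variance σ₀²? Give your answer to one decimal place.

σ₀² = 38.9

For the Normal–Normal model with known σ², precisions add: τ_n = τ₀ + n/σ².
So 1/σ₀² = 1/7.5056 − 4/37.2 = 0.133234 − 0.107527 = 0.025707.
Hence σ₀² = 1/0.025707 ≈ 38.9.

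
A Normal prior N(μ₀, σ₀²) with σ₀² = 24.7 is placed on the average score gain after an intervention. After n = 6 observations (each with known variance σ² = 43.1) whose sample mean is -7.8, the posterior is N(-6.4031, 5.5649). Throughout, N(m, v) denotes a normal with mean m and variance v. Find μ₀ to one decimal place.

μ₀ = -1.6

With known observation variance, the Normal–Normal posterior has precision τ_n = τ₀ + n/σ² and mean μ_n = (τ₀μ₀ + (n/σ²)x̄)/τ_n.
Here τ₀ = 1/24.7 = 0.040486 and τ_data = 6/43.1 = 0.139211, so τ_n = 0.179697.
Rearranging for μ₀: μ₀ = (μ_n·τ_n − τ_data·x̄)/τ₀ = (-6.4031·0.179697 − 0.139211·-7.8) / 0.040486 = -0.064772/0.040486 ≈ -1.6.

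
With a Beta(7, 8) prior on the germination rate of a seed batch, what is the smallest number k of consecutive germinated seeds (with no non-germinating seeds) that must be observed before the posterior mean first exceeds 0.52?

After k germinated seeds and 0 non-germinating seeds the posterior is Beta(7+k, 8), with mean (7+k)/(7+8+k).
Set (7+k)/(15+k) > 0.52 and solve: k > (0.52·15 − 7)/(1 − 0.52) = 1.667.
The smallest integer exceeding 1.667 is 2.

k = 2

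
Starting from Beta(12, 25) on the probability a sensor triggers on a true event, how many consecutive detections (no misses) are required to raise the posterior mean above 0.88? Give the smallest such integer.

After k detections and 0 misses the posterior is Beta(12+k, 25), with mean (12+k)/(12+25+k).
Set (12+k)/(37+k) > 0.88 and solve: k > (0.88·37 − 12)/(1 − 0.88) = 171.333.
The smallest integer exceeding 171.333 is 172.

k = 172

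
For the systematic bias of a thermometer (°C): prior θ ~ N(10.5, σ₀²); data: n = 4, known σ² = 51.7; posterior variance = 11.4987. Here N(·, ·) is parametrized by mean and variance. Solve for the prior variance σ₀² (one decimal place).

σ₀² = 104.2

Posterior precision equals prior precision plus data precision: 1/σ_n² = 1/σ₀² + n/σ².
So 1/σ₀² = 1/11.4987 − 4/51.7 = 0.086966 − 0.077369 = 0.009597.
Hence σ₀² = 1/0.009597 ≈ 104.2.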